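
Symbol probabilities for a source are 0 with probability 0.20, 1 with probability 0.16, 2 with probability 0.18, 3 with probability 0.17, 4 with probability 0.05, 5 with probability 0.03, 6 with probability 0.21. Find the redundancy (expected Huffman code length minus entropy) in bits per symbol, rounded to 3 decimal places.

0.062 bits

Entropy H = −Σ p log₂ p ≈ 2.6080 bits.
Huffman merges: 3/100+1/20→2/25; 2/25+4/25→6/25; 17/100+9/50→7/20; 1/5+21/100→41/100; 6/25+7/20→59/100; 41/100+59/100→1. L = 267/100 ≈ 2.6700.
L − H = 2.6700 − 2.6080 = 0.062 bits.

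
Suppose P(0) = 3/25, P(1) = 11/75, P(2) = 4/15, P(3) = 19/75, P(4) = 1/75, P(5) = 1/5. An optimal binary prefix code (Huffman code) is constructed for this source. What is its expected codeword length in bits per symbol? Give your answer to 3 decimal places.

Repeatedly combine the two least-probable nodes; the expected code length is the sum of the merged weights.
merge 1/75 + 3/25 → 2/15
merge 2/15 + 11/75 → 7/25
merge 1/5 + 19/75 → 34/75
merge 4/15 + 7/25 → 41/75
merge 34/75 + 41/75 → 1
L = 2/15 + 7/25 + 34/75 + 41/75 + 1 = 181/75 ≈ 2.413 bits/symbol.

2.413 bits/symbol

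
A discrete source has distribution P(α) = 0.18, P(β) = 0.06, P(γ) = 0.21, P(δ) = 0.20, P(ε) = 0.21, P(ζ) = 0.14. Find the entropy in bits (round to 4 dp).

2.4960 bits

H = −Σ pᵢ log₂ pᵢ.
−0.18·log₂(0.18) = 0.4453
−0.06·log₂(0.06) = 0.2435
−0.21·log₂(0.21) = 0.4728
−0.20·log₂(0.20) = 0.4644
−0.21·log₂(0.21) = 0.4728
−0.14·log₂(0.14) = 0.3971
Sum ≈ 2.4960 → 2.4960 bits.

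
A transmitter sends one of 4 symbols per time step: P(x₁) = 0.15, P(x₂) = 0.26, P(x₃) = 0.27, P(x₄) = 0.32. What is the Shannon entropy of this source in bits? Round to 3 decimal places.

1.952 bits

H = −Σ pᵢ log₂ pᵢ.
−0.15·log₂(0.15) = 0.4105
−0.26·log₂(0.26) = 0.5053
−0.27·log₂(0.27) = 0.5100
−0.32·log₂(0.32) = 0.5260
Sum ≈ 1.9519 → 1.952 bits.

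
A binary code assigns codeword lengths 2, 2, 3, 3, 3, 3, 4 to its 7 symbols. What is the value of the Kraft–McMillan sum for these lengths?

1.0625

With common denominator 2^4 = 16: Σ 2^(−ℓᵢ) = 4/16 + 4/16 + 2/16 + 2/16 + 2/16 + 2/16 + 1/16 = 17/16 = 1.0625.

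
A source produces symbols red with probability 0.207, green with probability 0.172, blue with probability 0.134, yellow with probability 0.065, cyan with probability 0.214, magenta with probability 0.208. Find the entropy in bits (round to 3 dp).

2.499 bits

H = −Σ pᵢ log₂ pᵢ.
−0.207·log₂(0.207) = 0.4704
−0.172·log₂(0.172) = 0.4368
−0.134·log₂(0.134) = 0.3886
−0.065·log₂(0.065) = 0.2563
−0.214·log₂(0.214) = 0.4760
−0.208·log₂(0.208) = 0.4712
Sum ≈ 2.4992 → 2.499 bits.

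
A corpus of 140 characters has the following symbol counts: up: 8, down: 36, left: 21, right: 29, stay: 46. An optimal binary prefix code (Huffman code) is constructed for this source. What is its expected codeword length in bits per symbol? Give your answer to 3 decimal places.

2.207 bits/symbol

Probabilities are the counts divided by 140.
Repeatedly combine the two least-probable nodes; the expected code length is the sum of the merged weights.
merge 2/35 + 3/20 → 29/140
merge 29/140 + 29/140 → 29/70
merge 9/35 + 23/70 → 41/70
merge 29/70 + 41/70 → 1
L = 29/140 + 29/70 + 41/70 + 1 = 309/140 ≈ 2.207 bits/symbol.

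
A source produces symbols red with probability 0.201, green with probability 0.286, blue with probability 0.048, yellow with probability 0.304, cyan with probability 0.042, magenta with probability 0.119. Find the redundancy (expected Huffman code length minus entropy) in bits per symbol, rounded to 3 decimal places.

0.027 bits

Entropy H = −Σ p log₂ p ≈ 2.2718 bits.
Huffman merges: 21/500+6/125→9/100; 9/100+119/1000→209/1000; 201/1000+209/1000→41/100; 143/500+38/125→59/100; 41/100+59/100→1. L = 2299/1000 ≈ 2.2990.
L − H = 2.2990 − 2.2718 = 0.027 bits.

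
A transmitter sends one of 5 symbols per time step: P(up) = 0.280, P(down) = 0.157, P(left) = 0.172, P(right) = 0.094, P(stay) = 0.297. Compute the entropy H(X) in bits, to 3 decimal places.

2.211 bits

H = −Σ pᵢ log₂ pᵢ.
−0.280·log₂(0.280) = 0.5142
−0.157·log₂(0.157) = 0.4194
−0.172·log₂(0.172) = 0.4368
−0.094·log₂(0.094) = 0.3207
−0.297·log₂(0.297) = 0.5202
Sum ≈ 2.2112 → 2.211 bits.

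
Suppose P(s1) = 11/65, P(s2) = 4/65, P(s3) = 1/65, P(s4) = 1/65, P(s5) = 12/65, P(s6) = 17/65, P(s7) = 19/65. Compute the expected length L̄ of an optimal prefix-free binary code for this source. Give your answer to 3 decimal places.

Repeatedly combine the two least-probable nodes; the expected code length is the sum of the merged weights.
merge 1/65 + 1/65 → 2/65
merge 2/65 + 4/65 → 6/65
merge 6/65 + 11/65 → 17/65
merge 12/65 + 17/65 → 29/65
merge 17/65 + 19/65 → 36/65
merge 29/65 + 36/65 → 1
L = 2/65 + 6/65 + 17/65 + 29/65 + 36/65 + 1 = 31/13 ≈ 2.385 bits/symbol.

2.385 bits/symbol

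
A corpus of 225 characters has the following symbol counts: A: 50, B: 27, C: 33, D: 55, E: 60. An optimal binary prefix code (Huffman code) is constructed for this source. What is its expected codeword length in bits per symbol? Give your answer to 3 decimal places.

Probabilities are the counts divided by 225.
Repeatedly combine the two least-probable nodes; the expected code length is the sum of the merged weights.
merge 3/25 + 11/75 → 4/15
merge 2/9 + 11/45 → 7/15
merge 4/15 + 4/15 → 8/15
merge 7/15 + 8/15 → 1
L = 4/15 + 7/15 + 8/15 + 1 = 34/15 ≈ 2.267 bits/symbol.

2.267 bits/symbol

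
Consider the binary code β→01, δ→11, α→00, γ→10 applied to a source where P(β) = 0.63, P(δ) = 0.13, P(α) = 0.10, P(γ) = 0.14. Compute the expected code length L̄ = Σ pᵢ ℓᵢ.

L̄ = Σ pᵢ·ℓᵢ = 0.63·2 + 0.13·2 + 0.10·2 + 0.14·2 = 2 bits/symbol.

2 bits/symbol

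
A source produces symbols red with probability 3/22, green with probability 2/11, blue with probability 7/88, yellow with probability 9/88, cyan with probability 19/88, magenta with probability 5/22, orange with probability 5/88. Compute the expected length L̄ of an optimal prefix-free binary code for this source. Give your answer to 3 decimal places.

2.693 bits/symbol

Repeatedly combine the two least-probable nodes; the expected code length is the sum of the merged weights.
merge 5/88 + 7/88 → 3/22
merge 9/88 + 3/22 → 21/88
merge 3/22 + 2/11 → 7/22
merge 19/88 + 5/22 → 39/88
merge 21/88 + 7/22 → 49/88
merge 39/88 + 49/88 → 1
L = 3/22 + 21/88 + 7/22 + 39/88 + 49/88 + 1 = 237/88 ≈ 2.693 bits/symbol.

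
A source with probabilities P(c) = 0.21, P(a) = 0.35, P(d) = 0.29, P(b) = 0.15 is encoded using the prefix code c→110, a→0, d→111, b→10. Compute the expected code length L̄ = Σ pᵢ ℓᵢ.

L̄ = Σ pᵢ·ℓᵢ = 0.21·3 + 0.35·1 + 0.29·3 + 0.15·2 = 2.15 bits/symbol.

2.15 bits/symbol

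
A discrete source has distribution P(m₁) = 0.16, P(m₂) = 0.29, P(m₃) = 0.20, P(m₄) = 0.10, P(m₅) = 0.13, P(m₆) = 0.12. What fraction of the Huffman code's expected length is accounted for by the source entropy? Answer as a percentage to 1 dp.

99.1%

Entropy H = −Σ p log₂ p ≈ 2.4872 bits.
Huffman merges: 1/10+3/25→11/50; 13/100+4/25→29/100; 1/5+11/50→21/50; 29/100+29/100→29/50; 21/50+29/50→1. L = 251/100 ≈ 2.5100.
Efficiency = H/L = 2.4872/2.5100 = 99.1%.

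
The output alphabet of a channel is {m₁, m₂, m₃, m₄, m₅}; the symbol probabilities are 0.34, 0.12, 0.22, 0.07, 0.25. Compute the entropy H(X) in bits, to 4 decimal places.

2.1454 bits

H = −Σ pᵢ log₂ pᵢ.
−0.34·log₂(0.34) = 0.5292
−0.12·log₂(0.12) = 0.3671
−0.22·log₂(0.22) = 0.4806
−0.07·log₂(0.07) = 0.2686
−0.25·log₂(0.25) = 0.5000
Sum ≈ 2.1454 → 2.1454 bits.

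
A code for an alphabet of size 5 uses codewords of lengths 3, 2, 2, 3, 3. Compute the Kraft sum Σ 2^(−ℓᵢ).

With common denominator 2^3 = 8: Σ 2^(−ℓᵢ) = 1/8 + 2/8 + 2/8 + 1/8 + 1/8 = 7/8 = 0.875.

0.875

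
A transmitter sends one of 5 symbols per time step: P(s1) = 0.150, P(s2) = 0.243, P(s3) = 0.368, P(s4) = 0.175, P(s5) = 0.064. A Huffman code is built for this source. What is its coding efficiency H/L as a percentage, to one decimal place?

Entropy H = −Σ p log₂ p ≈ 2.1311 bits.
Huffman merges: 8/125+3/20→107/500; 7/40+107/500→389/1000; 243/1000+46/125→611/1000; 389/1000+611/1000→1. L = 1107/500 ≈ 2.2140.
Efficiency = H/L = 2.1311/2.2140 = 96.3%.

96.3%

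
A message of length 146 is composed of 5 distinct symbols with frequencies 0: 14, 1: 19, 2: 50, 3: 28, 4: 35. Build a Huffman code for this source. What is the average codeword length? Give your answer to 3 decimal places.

Probabilities are the counts divided by 146.
Repeatedly combine the two least-probable nodes; the expected code length is the sum of the merged weights.
merge 7/73 + 19/146 → 33/146
merge 14/73 + 33/146 → 61/146
merge 35/146 + 25/73 → 85/146
merge 61/146 + 85/146 → 1
L = 33/146 + 61/146 + 85/146 + 1 = 325/146 ≈ 2.226 bits/symbol.

2.226 bits/symbol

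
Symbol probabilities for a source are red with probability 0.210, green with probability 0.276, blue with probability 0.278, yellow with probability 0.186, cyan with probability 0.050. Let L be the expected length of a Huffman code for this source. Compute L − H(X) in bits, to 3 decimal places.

Entropy H = −Σ p log₂ p ≈ 2.1663 bits.
Huffman merges: 1/20+93/500→59/250; 21/100+59/250→223/500; 69/250+139/500→277/500; 223/500+277/500→1. L = 559/250 ≈ 2.2360.
L − H = 2.2360 − 2.1663 = 0.070 bits.

0.070 bits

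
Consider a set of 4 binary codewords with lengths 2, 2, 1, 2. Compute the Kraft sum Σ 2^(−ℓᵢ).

1.25

With common denominator 2^2 = 4: Σ 2^(−ℓᵢ) = 1/4 + 1/4 + 2/4 + 1/4 = 5/4 = 1.25.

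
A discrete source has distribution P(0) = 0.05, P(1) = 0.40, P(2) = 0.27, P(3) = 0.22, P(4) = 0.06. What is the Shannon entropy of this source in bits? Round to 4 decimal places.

H = −Σ pᵢ log₂ pᵢ.
−0.05·log₂(0.05) = 0.2161
−0.40·log₂(0.40) = 0.5288
−0.27·log₂(0.27) = 0.5100
−0.22·log₂(0.22) = 0.4806
−0.06·log₂(0.06) = 0.2435
Sum ≈ 1.9790 → 1.9790 bits.

1.9790 bits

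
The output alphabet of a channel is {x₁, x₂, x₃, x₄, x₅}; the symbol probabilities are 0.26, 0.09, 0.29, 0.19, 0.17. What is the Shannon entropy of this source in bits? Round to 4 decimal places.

H = −Σ pᵢ log₂ pᵢ.
−0.26·log₂(0.26) = 0.5053
−0.09·log₂(0.09) = 0.3127
−0.29·log₂(0.29) = 0.5179
−0.19·log₂(0.19) = 0.4552
−0.17·log₂(0.17) = 0.4346
Sum ≈ 2.2257 → 2.2257 bits.

2.2257 bits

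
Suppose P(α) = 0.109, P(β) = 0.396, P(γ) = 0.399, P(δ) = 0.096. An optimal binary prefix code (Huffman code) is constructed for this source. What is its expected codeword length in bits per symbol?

1.806 bits/symbol

Repeatedly combine the two least-probable nodes; the expected code length is the sum of the merged weights.
merge 12/125 + 109/1000 → 41/200
merge 41/200 + 99/250 → 601/1000
merge 399/1000 + 601/1000 → 1
L = 41/200 + 601/1000 + 1 = 903/500 = 1.806 bits/symbol.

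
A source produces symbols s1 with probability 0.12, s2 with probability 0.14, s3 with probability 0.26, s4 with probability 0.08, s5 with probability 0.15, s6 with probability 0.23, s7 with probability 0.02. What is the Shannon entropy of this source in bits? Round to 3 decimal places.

2.572 bits

H = −Σ pᵢ log₂ pᵢ.
−0.12·log₂(0.12) = 0.3671
−0.14·log₂(0.14) = 0.3971
−0.26·log₂(0.26) = 0.5053
−0.08·log₂(0.08) = 0.2915
−0.15·log₂(0.15) = 0.4105
−0.23·log₂(0.23) = 0.4877
−0.02·log₂(0.02) = 0.1129
Sum ≈ 2.5721 → 2.572 bits.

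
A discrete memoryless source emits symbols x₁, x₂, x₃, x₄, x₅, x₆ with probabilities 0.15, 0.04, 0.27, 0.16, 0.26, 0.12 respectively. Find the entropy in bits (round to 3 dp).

H = −Σ pᵢ log₂ pᵢ.
−0.15·log₂(0.15) = 0.4105
−0.04·log₂(0.04) = 0.1858
−0.27·log₂(0.27) = 0.5100
−0.16·log₂(0.16) = 0.4230
−0.26·log₂(0.26) = 0.5053
−0.12·log₂(0.12) = 0.3671
Sum ≈ 2.4017 → 2.402 bits.

2.402 bits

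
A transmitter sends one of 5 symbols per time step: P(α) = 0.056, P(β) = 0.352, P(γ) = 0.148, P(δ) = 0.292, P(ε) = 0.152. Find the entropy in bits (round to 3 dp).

H = −Σ pᵢ log₂ pᵢ.
−0.056·log₂(0.056) = 0.2329
−0.352·log₂(0.352) = 0.5302
−0.148·log₂(0.148) = 0.4079
−0.292·log₂(0.292) = 0.5186
−0.152·log₂(0.152) = 0.4131
Sum ≈ 2.1027 → 2.103 bits.

2.103 bits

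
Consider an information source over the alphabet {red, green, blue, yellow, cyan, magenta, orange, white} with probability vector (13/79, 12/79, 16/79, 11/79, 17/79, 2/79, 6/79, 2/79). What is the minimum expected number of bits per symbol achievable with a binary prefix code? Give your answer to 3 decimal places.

Repeatedly combine the two least-probable nodes; the expected code length is the sum of the merged weights.
merge 2/79 + 2/79 → 4/79
merge 4/79 + 6/79 → 10/79
merge 10/79 + 11/79 → 21/79
merge 12/79 + 13/79 → 25/79
merge 16/79 + 17/79 → 33/79
merge 21/79 + 25/79 → 46/79
merge 33/79 + 46/79 → 1
L = 4/79 + 10/79 + 21/79 + 25/79 + 33/79 + 46/79 + 1 = 218/79 ≈ 2.759 bits/symbol.

2.759 bits/symbol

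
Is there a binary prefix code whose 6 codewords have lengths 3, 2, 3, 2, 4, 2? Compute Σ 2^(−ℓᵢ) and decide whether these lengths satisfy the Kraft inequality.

With common denominator 2^4 = 16: Σ 2^(−ℓᵢ) = 2/16 + 4/16 + 2/16 + 4/16 + 1/16 + 4/16 = 17/16 = 1.0625.
Kraft's inequality requires Σ ≤ 1; here Σ = 1.0625 > 1, so no such prefix code exists.

1.0625; no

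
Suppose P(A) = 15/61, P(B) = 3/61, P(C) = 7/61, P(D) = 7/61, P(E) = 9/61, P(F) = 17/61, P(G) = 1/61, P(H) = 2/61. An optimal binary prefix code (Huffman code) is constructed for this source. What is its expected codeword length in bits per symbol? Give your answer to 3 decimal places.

Repeatedly combine the two least-probable nodes; the expected code length is the sum of the merged weights.
merge 1/61 + 2/61 → 3/61
merge 3/61 + 3/61 → 6/61
merge 6/61 + 7/61 → 13/61
merge 7/61 + 9/61 → 16/61
merge 13/61 + 15/61 → 28/61
merge 16/61 + 17/61 → 33/61
merge 28/61 + 33/61 → 1
L = 3/61 + 6/61 + 13/61 + 16/61 + 28/61 + 33/61 + 1 = 160/61 ≈ 2.623 bits/symbol.

2.623 bits/symbol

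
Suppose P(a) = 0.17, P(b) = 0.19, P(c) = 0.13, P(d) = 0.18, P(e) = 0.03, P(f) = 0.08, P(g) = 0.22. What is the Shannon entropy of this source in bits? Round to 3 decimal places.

H = −Σ pᵢ log₂ pᵢ.
−0.17·log₂(0.17) = 0.4346
−0.19·log₂(0.19) = 0.4552
−0.13·log₂(0.13) = 0.3826
−0.18·log₂(0.18) = 0.4453
−0.03·log₂(0.03) = 0.1518
−0.08·log₂(0.08) = 0.2915
−0.22·log₂(0.22) = 0.4806
Sum ≈ 2.6416 → 2.642 bits.

2.642 bits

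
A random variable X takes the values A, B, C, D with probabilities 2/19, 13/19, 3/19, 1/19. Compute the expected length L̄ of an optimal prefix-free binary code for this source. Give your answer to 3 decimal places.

1.474 bits/symbol

Repeatedly combine the two least-probable nodes; the expected code length is the sum of the merged weights.
merge 1/19 + 2/19 → 3/19
merge 3/19 + 3/19 → 6/19
merge 6/19 + 13/19 → 1
L = 3/19 + 6/19 + 1 = 28/19 ≈ 1.474 bits/symbol.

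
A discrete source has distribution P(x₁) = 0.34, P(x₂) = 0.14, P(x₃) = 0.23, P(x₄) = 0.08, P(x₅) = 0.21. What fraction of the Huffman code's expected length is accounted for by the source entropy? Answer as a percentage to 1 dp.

98.1%

Entropy H = −Σ p log₂ p ≈ 2.1783 bits.
Huffman merges: 2/25+7/50→11/50; 21/100+11/50→43/100; 23/100+17/50→57/100; 43/100+57/100→1. L = 111/50 ≈ 2.2200.
Efficiency = H/L = 2.1783/2.2200 = 98.1%.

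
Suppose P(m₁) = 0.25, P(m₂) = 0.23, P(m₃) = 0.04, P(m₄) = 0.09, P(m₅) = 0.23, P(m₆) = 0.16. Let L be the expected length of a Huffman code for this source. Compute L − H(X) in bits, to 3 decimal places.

Entropy H = −Σ p log₂ p ≈ 2.3968 bits.
Huffman merges: 1/25+9/100→13/100; 13/100+4/25→29/100; 23/100+23/100→23/50; 1/4+29/100→27/50; 23/50+27/50→1. L = 121/50 ≈ 2.4200.
L − H = 2.4200 − 2.3968 = 0.023 bits.

0.023 bits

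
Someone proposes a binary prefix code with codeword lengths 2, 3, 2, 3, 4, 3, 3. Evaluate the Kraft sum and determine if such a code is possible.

1.0625; no

With common denominator 2^4 = 16: Σ 2^(−ℓᵢ) = 4/16 + 2/16 + 4/16 + 2/16 + 1/16 + 2/16 + 2/16 = 17/16 = 1.0625.
Kraft's inequality requires Σ ≤ 1; here Σ = 1.0625 > 1, so no such prefix code exists.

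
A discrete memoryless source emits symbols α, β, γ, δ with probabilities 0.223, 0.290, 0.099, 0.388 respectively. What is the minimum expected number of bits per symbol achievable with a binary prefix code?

Repeatedly combine the two least-probable nodes; the expected code length is the sum of the merged weights.
merge 99/1000 + 223/1000 → 161/500
merge 29/100 + 161/500 → 153/250
merge 97/250 + 153/250 → 1
L = 161/500 + 153/250 + 1 = 967/500 = 1.934 bits/symbol.

1.934 bits/symbol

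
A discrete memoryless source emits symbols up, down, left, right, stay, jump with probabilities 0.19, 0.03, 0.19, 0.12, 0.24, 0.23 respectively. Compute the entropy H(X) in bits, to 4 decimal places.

2.4111 bits

H = −Σ pᵢ log₂ pᵢ.
−0.19·log₂(0.19) = 0.4552
−0.03·log₂(0.03) = 0.1518
−0.19·log₂(0.19) = 0.4552
−0.12·log₂(0.12) = 0.3671
−0.24·log₂(0.24) = 0.4941
−0.23·log₂(0.23) = 0.4877
Sum ≈ 2.4111 → 2.4111 bits.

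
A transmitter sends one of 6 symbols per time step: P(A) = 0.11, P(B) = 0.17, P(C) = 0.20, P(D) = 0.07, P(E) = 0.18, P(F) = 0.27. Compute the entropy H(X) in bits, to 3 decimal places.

H = −Σ pᵢ log₂ pᵢ.
−0.11·log₂(0.11) = 0.3503
−0.17·log₂(0.17) = 0.4346
−0.20·log₂(0.20) = 0.4644
−0.07·log₂(0.07) = 0.2686
−0.18·log₂(0.18) = 0.4453
−0.27·log₂(0.27) = 0.5100
Sum ≈ 2.4731 → 2.473 bits.

2.473 bits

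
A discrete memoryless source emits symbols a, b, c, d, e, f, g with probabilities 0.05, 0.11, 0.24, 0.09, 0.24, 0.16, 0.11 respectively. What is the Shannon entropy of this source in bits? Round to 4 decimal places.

2.6406 bits

H = −Σ pᵢ log₂ pᵢ.
−0.05·log₂(0.05) = 0.2161
−0.11·log₂(0.11) = 0.3503
−0.24·log₂(0.24) = 0.4941
−0.09·log₂(0.09) = 0.3127
−0.24·log₂(0.24) = 0.4941
−0.16·log₂(0.16) = 0.4230
−0.11·log₂(0.11) = 0.3503
Sum ≈ 2.6406 → 2.6406 bits.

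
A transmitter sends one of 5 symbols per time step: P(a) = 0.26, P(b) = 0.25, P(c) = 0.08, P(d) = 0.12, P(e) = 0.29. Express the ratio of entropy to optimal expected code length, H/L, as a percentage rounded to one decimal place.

99.2%

Entropy H = −Σ p log₂ p ≈ 2.1818 bits.
Huffman merges: 2/25+3/25→1/5; 1/5+1/4→9/20; 13/50+29/100→11/20; 9/20+11/20→1. L = 11/5 ≈ 2.2000.
Efficiency = H/L = 2.1818/2.2000 = 99.2%.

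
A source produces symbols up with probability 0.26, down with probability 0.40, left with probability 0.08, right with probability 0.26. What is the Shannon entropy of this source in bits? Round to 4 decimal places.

1.8309 bits

H = −Σ pᵢ log₂ pᵢ.
−0.26·log₂(0.26) = 0.5053
−0.40·log₂(0.40) = 0.5288
−0.08·log₂(0.08) = 0.2915
−0.26·log₂(0.26) = 0.5053
Sum ≈ 1.8309 → 1.8309 bits.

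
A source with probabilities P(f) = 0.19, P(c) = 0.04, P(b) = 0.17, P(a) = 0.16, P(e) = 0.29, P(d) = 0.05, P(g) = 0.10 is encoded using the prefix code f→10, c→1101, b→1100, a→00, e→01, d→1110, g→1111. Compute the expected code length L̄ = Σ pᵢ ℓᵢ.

2.72 bits/symbol

L̄ = Σ pᵢ·ℓᵢ = 0.19·2 + 0.04·4 + 0.17·4 + 0.16·2 + 0.29·2 + 0.05·4 + 0.10·4 = 2.72 bits/symbol.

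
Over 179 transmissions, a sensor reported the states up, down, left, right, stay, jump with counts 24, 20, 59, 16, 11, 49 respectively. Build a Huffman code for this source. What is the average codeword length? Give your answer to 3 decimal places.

2.397 bits/symbol

Probabilities are the counts divided by 179.
Repeatedly combine the two least-probable nodes; the expected code length is the sum of the merged weights.
merge 11/179 + 16/179 → 27/179
merge 20/179 + 24/179 → 44/179
merge 27/179 + 44/179 → 71/179
merge 49/179 + 59/179 → 108/179
merge 71/179 + 108/179 → 1
L = 27/179 + 44/179 + 71/179 + 108/179 + 1 = 429/179 ≈ 2.397 bits/symbol.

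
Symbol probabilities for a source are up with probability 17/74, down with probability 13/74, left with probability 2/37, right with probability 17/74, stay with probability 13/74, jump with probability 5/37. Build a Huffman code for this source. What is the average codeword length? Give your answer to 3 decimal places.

2.541 bits/symbol

Repeatedly combine the two least-probable nodes; the expected code length is the sum of the merged weights.
merge 2/37 + 5/37 → 7/37
merge 13/74 + 13/74 → 13/37
merge 7/37 + 17/74 → 31/74
merge 17/74 + 13/37 → 43/74
merge 31/74 + 43/74 → 1
L = 7/37 + 13/37 + 31/74 + 43/74 + 1 = 94/37 ≈ 2.541 bits/symbol.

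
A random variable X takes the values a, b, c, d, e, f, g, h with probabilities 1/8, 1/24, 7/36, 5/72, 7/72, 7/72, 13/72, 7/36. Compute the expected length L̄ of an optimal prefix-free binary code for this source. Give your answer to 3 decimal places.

2.917 bits/symbol

Repeatedly combine the two least-probable nodes; the expected code length is the sum of the merged weights.
merge 1/24 + 5/72 → 1/9
merge 7/72 + 7/72 → 7/36
merge 1/9 + 1/8 → 17/72
merge 13/72 + 7/36 → 3/8
merge 7/36 + 7/36 → 7/18
merge 17/72 + 3/8 → 11/18
merge 7/18 + 11/18 → 1
L = 1/9 + 7/36 + 17/72 + 3/8 + 7/18 + 11/18 + 1 = 35/12 ≈ 2.917 bits/symbol.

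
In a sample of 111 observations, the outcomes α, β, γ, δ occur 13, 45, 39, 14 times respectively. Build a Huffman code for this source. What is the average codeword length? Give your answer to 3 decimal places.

Probabilities are the counts divided by 111.
Repeatedly combine the two least-probable nodes; the expected code length is the sum of the merged weights.
merge 13/111 + 14/111 → 9/37
merge 9/37 + 13/37 → 22/37
merge 15/37 + 22/37 → 1
L = 9/37 + 22/37 + 1 = 68/37 ≈ 1.838 bits/symbol.

1.838 bits/symbol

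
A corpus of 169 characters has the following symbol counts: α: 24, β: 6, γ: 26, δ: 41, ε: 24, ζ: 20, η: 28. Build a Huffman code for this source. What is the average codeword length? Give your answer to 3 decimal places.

2.746 bits/symbol

Probabilities are the counts divided by 169.
Repeatedly combine the two least-probable nodes; the expected code length is the sum of the merged weights.
merge 6/169 + 20/169 → 2/13
merge 24/169 + 24/169 → 48/169
merge 2/13 + 2/13 → 4/13
merge 28/169 + 41/169 → 69/169
merge 48/169 + 4/13 → 100/169
merge 69/169 + 100/169 → 1
L = 2/13 + 48/169 + 4/13 + 69/169 + 100/169 + 1 = 464/169 ≈ 2.746 bits/symbol.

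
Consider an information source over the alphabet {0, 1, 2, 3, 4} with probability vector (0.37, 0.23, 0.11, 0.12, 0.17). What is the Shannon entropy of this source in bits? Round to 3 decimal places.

2.170 bits

H = −Σ pᵢ log₂ pᵢ.
−0.37·log₂(0.37) = 0.5307
−0.23·log₂(0.23) = 0.4877
−0.11·log₂(0.11) = 0.3503
−0.12·log₂(0.12) = 0.3671
−0.17·log₂(0.17) = 0.4346
Sum ≈ 2.1703 → 2.170 bits.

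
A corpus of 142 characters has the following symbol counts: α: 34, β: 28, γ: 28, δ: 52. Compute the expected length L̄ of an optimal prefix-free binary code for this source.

2 bits/symbol

Probabilities are the counts divided by 142.
Repeatedly combine the two least-probable nodes; the expected code length is the sum of the merged weights.
merge 14/71 + 14/71 → 28/71
merge 17/71 + 26/71 → 43/71
merge 28/71 + 43/71 → 1
L = 28/71 + 43/71 + 1 = 2 bits/symbol.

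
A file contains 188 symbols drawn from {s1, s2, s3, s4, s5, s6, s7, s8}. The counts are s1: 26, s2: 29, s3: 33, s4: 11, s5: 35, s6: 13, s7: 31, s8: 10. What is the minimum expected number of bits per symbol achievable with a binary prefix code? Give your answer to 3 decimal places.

Probabilities are the counts divided by 188.
Repeatedly combine the two least-probable nodes; the expected code length is the sum of the merged weights.
merge 5/94 + 11/188 → 21/188
merge 13/188 + 21/188 → 17/94
merge 13/94 + 29/188 → 55/188
merge 31/188 + 33/188 → 16/47
merge 17/94 + 35/188 → 69/188
merge 55/188 + 16/47 → 119/188
merge 69/188 + 119/188 → 1
L = 21/188 + 17/94 + 55/188 + 16/47 + 69/188 + 119/188 + 1 = 275/94 ≈ 2.926 bits/symbol.

2.926 bits/symbol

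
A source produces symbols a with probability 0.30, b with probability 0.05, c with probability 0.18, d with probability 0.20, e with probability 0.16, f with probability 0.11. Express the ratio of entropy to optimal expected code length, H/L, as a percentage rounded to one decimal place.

97.6%

Entropy H = −Σ p log₂ p ≈ 2.4202 bits.
Huffman merges: 1/20+11/100→4/25; 4/25+4/25→8/25; 9/50+1/5→19/50; 3/10+8/25→31/50; 19/50+31/50→1. L = 62/25 ≈ 2.4800.
Efficiency = H/L = 2.4202/2.4800 = 97.6%.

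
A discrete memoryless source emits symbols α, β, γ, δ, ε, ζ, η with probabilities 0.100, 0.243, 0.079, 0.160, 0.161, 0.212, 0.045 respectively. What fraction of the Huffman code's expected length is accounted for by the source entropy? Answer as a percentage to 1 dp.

Entropy H = −Σ p log₂ p ≈ 2.6404 bits.
Huffman merges: 9/200+79/1000→31/250; 1/10+31/250→28/125; 4/25+161/1000→321/1000; 53/250+28/125→109/250; 243/1000+321/1000→141/250; 109/250+141/250→1. L = 2669/1000 ≈ 2.6690.
Efficiency = H/L = 2.6404/2.6690 = 98.9%.

98.9%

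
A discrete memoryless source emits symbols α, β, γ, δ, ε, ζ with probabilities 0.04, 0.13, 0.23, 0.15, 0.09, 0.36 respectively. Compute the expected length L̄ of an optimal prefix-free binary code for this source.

Repeatedly combine the two least-probable nodes; the expected code length is the sum of the merged weights.
merge 1/25 + 9/100 → 13/100
merge 13/100 + 13/100 → 13/50
merge 3/20 + 23/100 → 19/50
merge 13/50 + 9/25 → 31/50
merge 19/50 + 31/50 → 1
L = 13/100 + 13/50 + 19/50 + 31/50 + 1 = 239/100 = 2.39 bits/symbol.

2.39 bits/symbol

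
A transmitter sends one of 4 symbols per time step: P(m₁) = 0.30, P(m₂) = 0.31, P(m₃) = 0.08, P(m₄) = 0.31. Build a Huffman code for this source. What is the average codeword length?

2 bits/symbol

Repeatedly combine the two least-probable nodes; the expected code length is the sum of the merged weights.
merge 2/25 + 3/10 → 19/50
merge 31/100 + 31/100 → 31/50
merge 19/50 + 31/50 → 1
L = 19/50 + 31/50 + 1 = 2 bits/symbol.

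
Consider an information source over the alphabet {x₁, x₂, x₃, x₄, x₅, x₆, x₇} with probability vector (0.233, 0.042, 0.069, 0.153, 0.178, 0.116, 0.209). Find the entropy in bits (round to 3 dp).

2.638 bits

H = −Σ pᵢ log₂ pᵢ.
−0.233·log₂(0.233) = 0.4897
−0.042·log₂(0.042) = 0.1921
−0.069·log₂(0.069) = 0.2662
−0.153·log₂(0.153) = 0.4144
−0.178·log₂(0.178) = 0.4432
−0.116·log₂(0.116) = 0.3605
−0.209·log₂(0.209) = 0.4720
Sum ≈ 2.6380 → 2.638 bits.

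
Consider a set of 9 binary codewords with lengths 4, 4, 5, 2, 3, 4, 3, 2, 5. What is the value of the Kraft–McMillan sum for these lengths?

With common denominator 2^5 = 32: Σ 2^(−ℓᵢ) = 2/32 + 2/32 + 1/32 + 8/32 + 4/32 + 2/32 + 4/32 + 8/32 + 1/32 = 32/32 = 1.

1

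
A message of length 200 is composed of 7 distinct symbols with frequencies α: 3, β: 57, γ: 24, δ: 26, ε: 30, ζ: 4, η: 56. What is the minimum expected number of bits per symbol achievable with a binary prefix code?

Probabilities are the counts divided by 200.
Repeatedly combine the two least-probable nodes; the expected code length is the sum of the merged weights.
merge 3/200 + 1/50 → 7/200
merge 7/200 + 3/25 → 31/200
merge 13/100 + 3/20 → 7/25
merge 31/200 + 7/25 → 87/200
merge 7/25 + 57/200 → 113/200
merge 87/200 + 113/200 → 1
L = 7/200 + 31/200 + 7/25 + 87/200 + 113/200 + 1 = 247/100 = 2.47 bits/symbol.

2.47 bits/symbol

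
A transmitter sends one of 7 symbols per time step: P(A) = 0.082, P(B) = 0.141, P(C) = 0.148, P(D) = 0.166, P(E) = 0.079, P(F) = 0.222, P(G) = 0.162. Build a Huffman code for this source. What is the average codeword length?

2.773 bits/symbol

Repeatedly combine the two least-probable nodes; the expected code length is the sum of the merged weights.
merge 79/1000 + 41/500 → 161/1000
merge 141/1000 + 37/250 → 289/1000
merge 161/1000 + 81/500 → 323/1000
merge 83/500 + 111/500 → 97/250
merge 289/1000 + 323/1000 → 153/250
merge 97/250 + 153/250 → 1
L = 161/1000 + 289/1000 + 323/1000 + 97/250 + 153/250 + 1 = 2773/1000 = 2.773 bits/symbol.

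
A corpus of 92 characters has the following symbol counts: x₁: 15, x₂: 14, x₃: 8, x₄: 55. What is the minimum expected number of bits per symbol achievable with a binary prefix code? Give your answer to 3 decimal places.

1.641 bits/symbol

Probabilities are the counts divided by 92.
Repeatedly combine the two least-probable nodes; the expected code length is the sum of the merged weights.
merge 2/23 + 7/46 → 11/46
merge 15/92 + 11/46 → 37/92
merge 37/92 + 55/92 → 1
L = 11/46 + 37/92 + 1 = 151/92 ≈ 1.641 bits/symbol.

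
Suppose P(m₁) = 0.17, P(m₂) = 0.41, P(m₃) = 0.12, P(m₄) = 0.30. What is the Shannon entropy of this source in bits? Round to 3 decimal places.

1.850 bits

H = −Σ pᵢ log₂ pᵢ.
−0.17·log₂(0.17) = 0.4346
−0.41·log₂(0.41) = 0.5274
−0.12·log₂(0.12) = 0.3671
−0.30·log₂(0.30) = 0.5211
Sum ≈ 1.8501 → 1.850 bits.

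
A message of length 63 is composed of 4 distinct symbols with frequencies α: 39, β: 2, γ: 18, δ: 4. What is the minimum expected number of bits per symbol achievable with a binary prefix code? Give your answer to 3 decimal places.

Probabilities are the counts divided by 63.
Repeatedly combine the two least-probable nodes; the expected code length is the sum of the merged weights.
merge 2/63 + 4/63 → 2/21
merge 2/21 + 2/7 → 8/21
merge 8/21 + 13/21 → 1
L = 2/21 + 8/21 + 1 = 31/21 ≈ 1.476 bits/symbol.

1.476 bits/symbol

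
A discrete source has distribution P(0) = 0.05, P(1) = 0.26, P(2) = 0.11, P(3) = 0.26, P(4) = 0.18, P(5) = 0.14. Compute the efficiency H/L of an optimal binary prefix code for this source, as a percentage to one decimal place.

Entropy H = −Σ p log₂ p ≈ 2.4194 bits.
Huffman merges: 1/20+11/100→4/25; 7/50+4/25→3/10; 9/50+13/50→11/25; 13/50+3/10→14/25; 11/25+14/25→1. L = 123/50 ≈ 2.4600.
Efficiency = H/L = 2.4194/2.4600 = 98.3%.

98.3%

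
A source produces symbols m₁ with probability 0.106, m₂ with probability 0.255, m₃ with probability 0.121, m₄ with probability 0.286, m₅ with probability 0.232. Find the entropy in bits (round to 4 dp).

2.2201 bits

H = −Σ pᵢ log₂ pᵢ.
−0.106·log₂(0.106) = 0.3432
−0.255·log₂(0.255) = 0.5027
−0.121·log₂(0.121) = 0.3687
−0.286·log₂(0.286) = 0.5165
−0.232·log₂(0.232) = 0.4890
Sum ≈ 2.2201 → 2.2201 bits.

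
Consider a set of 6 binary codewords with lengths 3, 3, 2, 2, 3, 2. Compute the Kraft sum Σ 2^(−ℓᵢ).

1.125

With common denominator 2^3 = 8: Σ 2^(−ℓᵢ) = 1/8 + 1/8 + 2/8 + 2/8 + 1/8 + 2/8 = 9/8 = 1.125.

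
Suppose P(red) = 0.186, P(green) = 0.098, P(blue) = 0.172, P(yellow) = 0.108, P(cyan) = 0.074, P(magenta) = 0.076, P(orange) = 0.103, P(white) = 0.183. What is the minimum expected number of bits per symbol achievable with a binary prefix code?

Repeatedly combine the two least-probable nodes; the expected code length is the sum of the merged weights.
merge 37/500 + 19/250 → 3/20
merge 49/500 + 103/1000 → 201/1000
merge 27/250 + 3/20 → 129/500
merge 43/250 + 183/1000 → 71/200
merge 93/500 + 201/1000 → 387/1000
merge 129/500 + 71/200 → 613/1000
merge 387/1000 + 613/1000 → 1
L = 3/20 + 201/1000 + 129/500 + 71/200 + 387/1000 + 613/1000 + 1 = 741/250 = 2.964 bits/symbol.

2.964 bits/symbol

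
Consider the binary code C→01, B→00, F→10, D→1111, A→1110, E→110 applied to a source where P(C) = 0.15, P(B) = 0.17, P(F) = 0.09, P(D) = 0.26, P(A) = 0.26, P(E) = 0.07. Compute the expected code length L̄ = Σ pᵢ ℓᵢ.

3.11 bits/symbol

L̄ = Σ pᵢ·ℓᵢ = 0.15·2 + 0.17·2 + 0.09·2 + 0.26·4 + 0.26·4 + 0.07·3 = 3.11 bits/symbol.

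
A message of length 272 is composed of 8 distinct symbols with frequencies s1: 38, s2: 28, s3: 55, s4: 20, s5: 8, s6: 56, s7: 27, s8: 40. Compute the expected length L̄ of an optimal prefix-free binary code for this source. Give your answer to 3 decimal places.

Probabilities are the counts divided by 272.
Repeatedly combine the two least-probable nodes; the expected code length is the sum of the merged weights.
merge 1/34 + 5/68 → 7/68
merge 27/272 + 7/68 → 55/272
merge 7/68 + 19/136 → 33/136
merge 5/34 + 55/272 → 95/272
merge 55/272 + 7/34 → 111/272
merge 33/136 + 95/272 → 161/272
merge 111/272 + 161/272 → 1
L = 7/68 + 55/272 + 33/136 + 95/272 + 111/272 + 161/272 + 1 = 197/68 ≈ 2.897 bits/symbol.

2.897 bits/symbol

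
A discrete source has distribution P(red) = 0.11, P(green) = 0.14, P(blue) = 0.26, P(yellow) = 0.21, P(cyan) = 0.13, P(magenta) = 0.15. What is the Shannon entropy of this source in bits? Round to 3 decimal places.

H = −Σ pᵢ log₂ pᵢ.
−0.11·log₂(0.11) = 0.3503
−0.14·log₂(0.14) = 0.3971
−0.26·log₂(0.26) = 0.5053
−0.21·log₂(0.21) = 0.4728
−0.13·log₂(0.13) = 0.3826
−0.15·log₂(0.15) = 0.4105
Sum ≈ 2.5187 → 2.519 bits.

2.519 bits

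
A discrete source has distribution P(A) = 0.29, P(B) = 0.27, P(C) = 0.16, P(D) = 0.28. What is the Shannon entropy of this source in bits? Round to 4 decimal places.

H = −Σ pᵢ log₂ pᵢ.
−0.29·log₂(0.29) = 0.5179
−0.27·log₂(0.27) = 0.5100
−0.16·log₂(0.16) = 0.4230
−0.28·log₂(0.28) = 0.5142
Sum ≈ 1.9652 → 1.9652 bits.

1.9652 bits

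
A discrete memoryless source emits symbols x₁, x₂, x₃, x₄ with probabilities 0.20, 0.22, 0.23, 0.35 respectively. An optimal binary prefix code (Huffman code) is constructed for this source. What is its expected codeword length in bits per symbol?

2 bits/symbol

Repeatedly combine the two least-probable nodes; the expected code length is the sum of the merged weights.
merge 1/5 + 11/50 → 21/50
merge 23/100 + 7/20 → 29/50
merge 21/50 + 29/50 → 1
L = 21/50 + 29/50 + 1 = 2 bits/symbol.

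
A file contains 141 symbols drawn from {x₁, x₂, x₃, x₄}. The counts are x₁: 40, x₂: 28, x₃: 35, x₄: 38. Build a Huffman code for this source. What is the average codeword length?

Probabilities are the counts divided by 141.
Repeatedly combine the two least-probable nodes; the expected code length is the sum of the merged weights.
merge 28/141 + 35/141 → 21/47
merge 38/141 + 40/141 → 26/47
merge 21/47 + 26/47 → 1
L = 21/47 + 26/47 + 1 = 2 bits/symbol.

2 bits/symbol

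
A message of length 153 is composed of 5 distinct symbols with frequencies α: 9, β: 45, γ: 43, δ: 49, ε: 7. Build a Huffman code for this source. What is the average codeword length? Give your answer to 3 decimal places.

2.105 bits/symbol

Probabilities are the counts divided by 153.
Repeatedly combine the two least-probable nodes; the expected code length is the sum of the merged weights.
merge 7/153 + 1/17 → 16/153
merge 16/153 + 43/153 → 59/153
merge 5/17 + 49/153 → 94/153
merge 59/153 + 94/153 → 1
L = 16/153 + 59/153 + 94/153 + 1 = 322/153 ≈ 2.105 bits/symbol.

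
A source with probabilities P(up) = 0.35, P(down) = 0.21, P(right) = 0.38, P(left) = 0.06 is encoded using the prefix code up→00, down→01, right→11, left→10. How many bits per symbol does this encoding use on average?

2 bits/symbol

L̄ = Σ pᵢ·ℓᵢ = 0.35·2 + 0.21·2 + 0.38·2 + 0.06·2 = 2 bits/symbol.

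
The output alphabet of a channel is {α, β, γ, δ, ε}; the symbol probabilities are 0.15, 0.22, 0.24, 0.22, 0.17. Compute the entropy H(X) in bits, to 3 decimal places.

H = −Σ pᵢ log₂ pᵢ.
−0.15·log₂(0.15) = 0.4105
−0.22·log₂(0.22) = 0.4806
−0.24·log₂(0.24) = 0.4941
−0.22·log₂(0.22) = 0.4806
−0.17·log₂(0.17) = 0.4346
Sum ≈ 2.3004 → 2.300 bits.

2.300 bits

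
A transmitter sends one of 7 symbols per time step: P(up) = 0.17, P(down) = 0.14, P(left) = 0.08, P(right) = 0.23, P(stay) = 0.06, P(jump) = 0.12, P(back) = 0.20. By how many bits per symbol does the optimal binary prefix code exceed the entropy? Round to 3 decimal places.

Entropy H = −Σ p log₂ p ≈ 2.6859 bits.
Huffman merges: 3/50+2/25→7/50; 3/25+7/50→13/50; 7/50+17/100→31/100; 1/5+23/100→43/100; 13/50+31/100→57/100; 43/100+57/100→1. L = 271/100 ≈ 2.7100.
L − H = 2.7100 − 2.6859 = 0.024 bits.

0.024 bits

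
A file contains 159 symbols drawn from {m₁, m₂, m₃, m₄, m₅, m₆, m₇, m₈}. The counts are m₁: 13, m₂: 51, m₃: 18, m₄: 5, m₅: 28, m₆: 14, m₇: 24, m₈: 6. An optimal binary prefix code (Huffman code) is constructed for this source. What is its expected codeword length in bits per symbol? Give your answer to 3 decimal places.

Probabilities are the counts divided by 159.
Repeatedly combine the two least-probable nodes; the expected code length is the sum of the merged weights.
merge 5/159 + 2/53 → 11/159
merge 11/159 + 13/159 → 8/53
merge 14/159 + 6/53 → 32/159
merge 8/53 + 8/53 → 16/53
merge 28/159 + 32/159 → 20/53
merge 16/53 + 17/53 → 33/53
merge 20/53 + 33/53 → 1
L = 11/159 + 8/53 + 32/159 + 16/53 + 20/53 + 33/53 + 1 = 433/159 ≈ 2.723 bits/symbol.

2.723 bits/symbol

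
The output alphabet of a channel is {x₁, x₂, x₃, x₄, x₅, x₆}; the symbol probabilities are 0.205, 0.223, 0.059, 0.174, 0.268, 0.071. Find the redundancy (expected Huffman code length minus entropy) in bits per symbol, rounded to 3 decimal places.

Entropy H = −Σ p log₂ p ≈ 2.4114 bits.
Huffman merges: 59/1000+71/1000→13/100; 13/100+87/500→38/125; 41/200+223/1000→107/250; 67/250+38/125→143/250; 107/250+143/250→1. L = 1217/500 ≈ 2.4340.
L − H = 2.4340 − 2.4114 = 0.023 bits.

0.023 bits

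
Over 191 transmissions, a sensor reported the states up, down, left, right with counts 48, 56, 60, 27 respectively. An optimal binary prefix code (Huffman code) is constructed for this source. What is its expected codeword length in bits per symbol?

2 bits/symbol

Probabilities are the counts divided by 191.
Repeatedly combine the two least-probable nodes; the expected code length is the sum of the merged weights.
merge 27/191 + 48/191 → 75/191
merge 56/191 + 60/191 → 116/191
merge 75/191 + 116/191 → 1
L = 75/191 + 116/191 + 1 = 2 bits/symbol.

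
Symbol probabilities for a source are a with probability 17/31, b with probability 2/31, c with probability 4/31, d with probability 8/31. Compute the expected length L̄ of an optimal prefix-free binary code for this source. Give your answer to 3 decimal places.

1.645 bits/symbol

Repeatedly combine the two least-probable nodes; the expected code length is the sum of the merged weights.
merge 2/31 + 4/31 → 6/31
merge 6/31 + 8/31 → 14/31
merge 14/31 + 17/31 → 1
L = 6/31 + 14/31 + 1 = 51/31 ≈ 1.645 bits/symbol.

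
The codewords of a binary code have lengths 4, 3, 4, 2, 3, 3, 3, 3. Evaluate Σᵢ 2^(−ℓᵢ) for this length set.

1

With common denominator 2^4 = 16: Σ 2^(−ℓᵢ) = 1/16 + 2/16 + 1/16 + 4/16 + 2/16 + 2/16 + 2/16 + 2/16 = 16/16 = 1.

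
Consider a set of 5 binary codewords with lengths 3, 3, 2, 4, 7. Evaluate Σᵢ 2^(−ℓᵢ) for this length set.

0.5703125

With common denominator 2^7 = 128: Σ 2^(−ℓᵢ) = 16/128 + 16/128 + 32/128 + 8/128 + 1/128 = 73/128 = 0.5703125.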